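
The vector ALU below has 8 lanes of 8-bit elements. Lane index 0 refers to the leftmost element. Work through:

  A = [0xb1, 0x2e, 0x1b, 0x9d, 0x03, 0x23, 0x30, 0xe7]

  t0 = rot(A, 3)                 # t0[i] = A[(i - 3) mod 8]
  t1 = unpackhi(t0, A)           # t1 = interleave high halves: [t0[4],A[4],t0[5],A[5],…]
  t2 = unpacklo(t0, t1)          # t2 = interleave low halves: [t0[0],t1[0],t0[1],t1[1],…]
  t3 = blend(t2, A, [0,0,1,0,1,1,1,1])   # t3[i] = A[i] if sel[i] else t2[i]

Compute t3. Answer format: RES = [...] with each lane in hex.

→ t0 |23|30|e7|b1|2e|1b|9d|03|
→ t1 |2e|03|1b|23|9d|30|03|e7|
→ t2 |23|2e|30|03|e7|1b|b1|23|
→ t3 |23|2e|1b|03|03|23|30|e7|

RES = [ 0x23  0x2e  0x1b  0x03  0x03  0x23  0x30  0xe7 ]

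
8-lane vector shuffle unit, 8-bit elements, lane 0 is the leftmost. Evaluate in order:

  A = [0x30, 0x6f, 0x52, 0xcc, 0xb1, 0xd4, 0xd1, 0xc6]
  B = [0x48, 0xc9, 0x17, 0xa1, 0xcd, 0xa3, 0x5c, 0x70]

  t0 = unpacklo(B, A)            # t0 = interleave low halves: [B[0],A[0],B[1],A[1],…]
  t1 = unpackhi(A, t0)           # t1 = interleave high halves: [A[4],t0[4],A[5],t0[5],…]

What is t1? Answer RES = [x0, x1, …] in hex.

RES = [ 0xb1  0x17  0xd4  0x52  0xd1  0xa1  0xc6  0xcc ]

t0 = [0x48, 0x30, 0xc9, 0x6f, 0x17, 0x52, 0xa1, 0xcc]
t1 = [0xb1, 0x17, 0xd4, 0x52, 0xd1, 0xa1, 0xc6, 0xcc]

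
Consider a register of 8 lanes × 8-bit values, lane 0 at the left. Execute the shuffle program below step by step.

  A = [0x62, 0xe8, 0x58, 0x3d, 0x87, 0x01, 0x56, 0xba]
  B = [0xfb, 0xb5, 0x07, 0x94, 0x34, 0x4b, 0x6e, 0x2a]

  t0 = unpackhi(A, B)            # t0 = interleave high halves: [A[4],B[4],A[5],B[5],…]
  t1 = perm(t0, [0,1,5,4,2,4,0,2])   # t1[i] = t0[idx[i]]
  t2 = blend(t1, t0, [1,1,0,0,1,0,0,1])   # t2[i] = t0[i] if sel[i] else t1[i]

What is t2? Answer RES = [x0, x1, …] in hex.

RES = [ 0x87  0x34  0x6e  0x56  0x56  0x56  0x87  0x2a ]

→ t0 |87|34|01|4b|56|6e|ba|2a|
→ t1 |87|34|6e|56|01|56|87|01|
→ t2 |87|34|6e|56|56|56|87|2a|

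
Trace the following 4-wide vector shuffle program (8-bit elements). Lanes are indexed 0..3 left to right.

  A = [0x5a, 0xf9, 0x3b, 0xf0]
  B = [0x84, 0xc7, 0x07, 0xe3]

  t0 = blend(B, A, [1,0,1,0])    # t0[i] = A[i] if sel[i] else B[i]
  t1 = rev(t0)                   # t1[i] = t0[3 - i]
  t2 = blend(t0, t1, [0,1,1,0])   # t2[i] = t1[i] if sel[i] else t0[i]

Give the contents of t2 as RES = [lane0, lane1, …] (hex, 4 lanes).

  t0: 5a c7 3b e3
  t1: e3 3b c7 5a
  t2: 5a 3b c7 e3

RES = [ 0x5a  0x3b  0xc7  0xe3 ]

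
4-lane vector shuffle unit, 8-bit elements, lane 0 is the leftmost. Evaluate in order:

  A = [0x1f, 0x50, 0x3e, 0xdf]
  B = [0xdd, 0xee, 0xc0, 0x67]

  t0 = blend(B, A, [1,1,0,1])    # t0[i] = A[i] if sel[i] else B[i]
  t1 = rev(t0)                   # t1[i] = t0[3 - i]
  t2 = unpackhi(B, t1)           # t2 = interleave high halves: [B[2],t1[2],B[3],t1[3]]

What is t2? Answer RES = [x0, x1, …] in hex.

RES = [0xc0, 0x50, 0x67, 0x1f]

t0 = [0x1f, 0x50, 0xc0, 0xdf]
t1 = [0xdf, 0xc0, 0x50, 0x1f]
t2 = [0xc0, 0x50, 0x67, 0x1f]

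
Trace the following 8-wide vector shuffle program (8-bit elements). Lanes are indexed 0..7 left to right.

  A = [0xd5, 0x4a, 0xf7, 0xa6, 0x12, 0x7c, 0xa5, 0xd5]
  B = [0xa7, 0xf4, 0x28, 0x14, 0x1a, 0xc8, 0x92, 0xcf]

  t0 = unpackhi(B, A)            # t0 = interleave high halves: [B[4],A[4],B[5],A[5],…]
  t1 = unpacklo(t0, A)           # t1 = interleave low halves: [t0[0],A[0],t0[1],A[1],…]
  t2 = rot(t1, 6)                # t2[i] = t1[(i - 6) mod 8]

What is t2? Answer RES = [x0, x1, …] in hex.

t0 = [0x1a, 0x12, 0xc8, 0x7c, 0x92, 0xa5, 0xcf, 0xd5]
t1 = [0x1a, 0xd5, 0x12, 0x4a, 0xc8, 0xf7, 0x7c, 0xa6]
t2 = [0x12, 0x4a, 0xc8, 0xf7, 0x7c, 0xa6, 0x1a, 0xd5]

RES = [ 0x12  0x4a  0xc8  0xf7  0x7c  0xa6  0x1a  0xd5 ]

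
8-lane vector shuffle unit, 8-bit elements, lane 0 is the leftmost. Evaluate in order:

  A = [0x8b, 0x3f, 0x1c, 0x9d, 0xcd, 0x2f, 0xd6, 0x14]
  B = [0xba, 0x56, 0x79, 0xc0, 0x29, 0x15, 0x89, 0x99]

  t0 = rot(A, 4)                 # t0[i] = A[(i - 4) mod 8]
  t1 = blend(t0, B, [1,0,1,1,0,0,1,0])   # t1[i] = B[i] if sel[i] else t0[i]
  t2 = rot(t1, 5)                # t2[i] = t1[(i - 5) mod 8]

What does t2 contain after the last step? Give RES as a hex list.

t0 = [0xcd, 0x2f, 0xd6, 0x14, 0x8b, 0x3f, 0x1c, 0x9d]
t1 = [0xba, 0x2f, 0x79, 0xc0, 0x8b, 0x3f, 0x89, 0x9d]
t2 = [0xc0, 0x8b, 0x3f, 0x89, 0x9d, 0xba, 0x2f, 0x79]

RES = [0xc0, 0x8b, 0x3f, 0x89, 0x9d, 0xba, 0x2f, 0x79]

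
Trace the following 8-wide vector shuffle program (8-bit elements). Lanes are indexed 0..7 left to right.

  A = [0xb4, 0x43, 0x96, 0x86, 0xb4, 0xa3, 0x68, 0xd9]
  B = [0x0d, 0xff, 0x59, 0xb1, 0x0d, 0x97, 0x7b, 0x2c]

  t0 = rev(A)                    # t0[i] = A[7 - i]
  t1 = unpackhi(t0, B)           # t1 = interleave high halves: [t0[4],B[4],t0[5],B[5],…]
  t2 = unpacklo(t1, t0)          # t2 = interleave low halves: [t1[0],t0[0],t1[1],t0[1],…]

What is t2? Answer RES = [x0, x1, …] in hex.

RES = [ 0x86  0xd9  0x0d  0x68  0x96  0xa3  0x97  0xb4 ]

t0 = [0xd9, 0x68, 0xa3, 0xb4, 0x86, 0x96, 0x43, 0xb4]
t1 = [0x86, 0x0d, 0x96, 0x97, 0x43, 0x7b, 0xb4, 0x2c]
t2 = [0x86, 0xd9, 0x0d, 0x68, 0x96, 0xa3, 0x97, 0xb4]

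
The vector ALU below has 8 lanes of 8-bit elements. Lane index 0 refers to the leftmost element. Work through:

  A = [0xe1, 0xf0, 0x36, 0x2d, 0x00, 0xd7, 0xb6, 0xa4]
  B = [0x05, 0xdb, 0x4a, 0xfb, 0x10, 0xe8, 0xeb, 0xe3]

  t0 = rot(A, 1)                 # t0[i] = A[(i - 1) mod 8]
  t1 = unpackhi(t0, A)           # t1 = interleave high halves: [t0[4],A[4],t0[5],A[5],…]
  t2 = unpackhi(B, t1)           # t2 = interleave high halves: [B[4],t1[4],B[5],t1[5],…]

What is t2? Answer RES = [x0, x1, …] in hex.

t0 = [0xa4, 0xe1, 0xf0, 0x36, 0x2d, 0x00, 0xd7, 0xb6]
t1 = [0x2d, 0x00, 0x00, 0xd7, 0xd7, 0xb6, 0xb6, 0xa4]
t2 = [0x10, 0xd7, 0xe8, 0xb6, 0xeb, 0xb6, 0xe3, 0xa4]

RES = [ 0x10  0xd7  0xe8  0xb6  0xeb  0xb6  0xe3  0xa4 ]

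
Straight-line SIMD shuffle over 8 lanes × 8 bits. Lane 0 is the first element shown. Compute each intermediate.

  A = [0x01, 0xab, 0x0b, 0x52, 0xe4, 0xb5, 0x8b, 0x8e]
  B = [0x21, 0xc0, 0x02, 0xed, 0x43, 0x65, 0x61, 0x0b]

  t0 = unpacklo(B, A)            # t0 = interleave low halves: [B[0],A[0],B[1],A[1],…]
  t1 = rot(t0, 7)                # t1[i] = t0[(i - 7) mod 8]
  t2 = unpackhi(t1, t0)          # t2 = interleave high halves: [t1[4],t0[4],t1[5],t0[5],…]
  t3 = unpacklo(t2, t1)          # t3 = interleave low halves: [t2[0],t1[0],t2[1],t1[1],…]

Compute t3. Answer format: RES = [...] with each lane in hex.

RES = [ 0x0b  0x01  0x02  0xc0  0xed  0xab  0x0b  0x02 ]

t0 = [0x21, 0x01, 0xc0, 0xab, 0x02, 0x0b, 0xed, 0x52]
t1 = [0x01, 0xc0, 0xab, 0x02, 0x0b, 0xed, 0x52, 0x21]
t2 = [0x0b, 0x02, 0xed, 0x0b, 0x52, 0xed, 0x21, 0x52]
t3 = [0x0b, 0x01, 0x02, 0xc0, 0xed, 0xab, 0x0b, 0x02]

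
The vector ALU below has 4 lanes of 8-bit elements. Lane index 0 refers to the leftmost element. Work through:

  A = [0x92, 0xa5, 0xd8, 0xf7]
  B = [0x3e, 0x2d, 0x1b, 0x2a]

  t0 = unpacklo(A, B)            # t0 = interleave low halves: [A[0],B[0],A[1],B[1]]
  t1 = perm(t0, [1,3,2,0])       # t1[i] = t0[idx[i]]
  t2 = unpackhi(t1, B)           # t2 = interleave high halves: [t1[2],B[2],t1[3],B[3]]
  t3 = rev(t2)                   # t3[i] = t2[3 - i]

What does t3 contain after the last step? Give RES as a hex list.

t0 = [0x92, 0x3e, 0xa5, 0x2d]
t1 = [0x3e, 0x2d, 0xa5, 0x92]
t2 = [0xa5, 0x1b, 0x92, 0x2a]
t3 = [0x2a, 0x92, 0x1b, 0xa5]

RES = [ 0x2a  0x92  0x1b  0xa5 ]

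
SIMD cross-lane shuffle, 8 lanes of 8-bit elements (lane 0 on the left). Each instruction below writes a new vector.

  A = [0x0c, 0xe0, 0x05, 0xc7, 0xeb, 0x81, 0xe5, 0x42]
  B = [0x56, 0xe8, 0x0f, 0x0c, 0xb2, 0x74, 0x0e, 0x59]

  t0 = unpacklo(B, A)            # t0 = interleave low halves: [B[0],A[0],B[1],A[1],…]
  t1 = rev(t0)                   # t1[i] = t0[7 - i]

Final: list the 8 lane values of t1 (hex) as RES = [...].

t0 = [0x56, 0x0c, 0xe8, 0xe0, 0x0f, 0x05, 0x0c, 0xc7]
t1 = [0xc7, 0x0c, 0x05, 0x0f, 0xe0, 0xe8, 0x0c, 0x56]

RES = [0xc7, 0x0c, 0x05, 0x0f, 0xe0, 0xe8, 0x0c, 0x56]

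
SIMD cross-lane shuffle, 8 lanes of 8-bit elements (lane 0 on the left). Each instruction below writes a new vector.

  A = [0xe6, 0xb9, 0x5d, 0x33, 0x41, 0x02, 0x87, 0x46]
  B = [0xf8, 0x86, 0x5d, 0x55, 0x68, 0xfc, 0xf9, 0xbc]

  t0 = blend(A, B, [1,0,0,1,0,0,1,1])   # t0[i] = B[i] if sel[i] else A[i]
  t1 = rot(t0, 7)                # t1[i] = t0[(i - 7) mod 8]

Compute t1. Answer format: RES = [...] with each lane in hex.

RES = [0xb9, 0x5d, 0x55, 0x41, 0x02, 0xf9, 0xbc, 0xf8]

→ t0 |f8|b9|5d|55|41|02|f9|bc|
→ t1 |b9|5d|55|41|02|f9|bc|f8|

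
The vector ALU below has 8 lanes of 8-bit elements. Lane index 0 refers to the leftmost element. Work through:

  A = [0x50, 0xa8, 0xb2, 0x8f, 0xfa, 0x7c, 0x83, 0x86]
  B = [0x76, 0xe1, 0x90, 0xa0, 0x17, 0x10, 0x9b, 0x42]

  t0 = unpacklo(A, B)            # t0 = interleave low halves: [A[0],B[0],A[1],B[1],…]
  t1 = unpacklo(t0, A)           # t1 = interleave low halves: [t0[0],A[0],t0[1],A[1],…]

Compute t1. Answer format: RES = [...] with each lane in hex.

t0 = [0x50, 0x76, 0xa8, 0xe1, 0xb2, 0x90, 0x8f, 0xa0]
t1 = [0x50, 0x50, 0x76, 0xa8, 0xa8, 0xb2, 0xe1, 0x8f]

RES = [0x50, 0x50, 0x76, 0xa8, 0xa8, 0xb2, 0xe1, 0x8f]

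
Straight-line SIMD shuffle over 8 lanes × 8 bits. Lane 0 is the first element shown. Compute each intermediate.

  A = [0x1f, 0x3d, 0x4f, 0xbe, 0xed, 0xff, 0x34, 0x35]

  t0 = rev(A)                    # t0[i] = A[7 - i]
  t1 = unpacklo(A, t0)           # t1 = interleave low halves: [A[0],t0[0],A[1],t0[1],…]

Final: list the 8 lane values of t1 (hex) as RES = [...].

→ t0 |35|34|ff|ed|be|4f|3d|1f|
→ t1 |1f|35|3d|34|4f|ff|be|ed|

RES = [0x1f, 0x35, 0x3d, 0x34, 0x4f, 0xff, 0xbe, 0xed]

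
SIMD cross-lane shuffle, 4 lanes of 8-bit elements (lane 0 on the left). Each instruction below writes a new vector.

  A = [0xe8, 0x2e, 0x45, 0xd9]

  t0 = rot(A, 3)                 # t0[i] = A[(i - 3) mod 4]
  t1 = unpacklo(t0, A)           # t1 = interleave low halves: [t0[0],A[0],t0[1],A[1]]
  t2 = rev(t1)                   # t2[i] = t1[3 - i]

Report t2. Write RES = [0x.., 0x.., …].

RES = [0x2e, 0x45, 0xe8, 0x2e]

  t0: 2e 45 d9 e8
  t1: 2e e8 45 2e
  t2: 2e 45 e8 2e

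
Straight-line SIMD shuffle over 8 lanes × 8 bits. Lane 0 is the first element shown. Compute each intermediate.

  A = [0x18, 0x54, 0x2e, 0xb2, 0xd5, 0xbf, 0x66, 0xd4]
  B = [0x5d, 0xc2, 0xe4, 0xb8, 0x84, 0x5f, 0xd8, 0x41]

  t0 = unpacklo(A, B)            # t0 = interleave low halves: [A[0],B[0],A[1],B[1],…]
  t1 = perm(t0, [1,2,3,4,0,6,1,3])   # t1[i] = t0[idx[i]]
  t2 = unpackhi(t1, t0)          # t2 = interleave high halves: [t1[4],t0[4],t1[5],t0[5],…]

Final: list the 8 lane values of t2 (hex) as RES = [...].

RES = [0x18, 0x2e, 0xb2, 0xe4, 0x5d, 0xb2, 0xc2, 0xb8]

  t0: 18 5d 54 c2 2e e4 b2 b8
  t1: 5d 54 c2 2e 18 b2 5d c2
  t2: 18 2e b2 e4 5d b2 c2 b8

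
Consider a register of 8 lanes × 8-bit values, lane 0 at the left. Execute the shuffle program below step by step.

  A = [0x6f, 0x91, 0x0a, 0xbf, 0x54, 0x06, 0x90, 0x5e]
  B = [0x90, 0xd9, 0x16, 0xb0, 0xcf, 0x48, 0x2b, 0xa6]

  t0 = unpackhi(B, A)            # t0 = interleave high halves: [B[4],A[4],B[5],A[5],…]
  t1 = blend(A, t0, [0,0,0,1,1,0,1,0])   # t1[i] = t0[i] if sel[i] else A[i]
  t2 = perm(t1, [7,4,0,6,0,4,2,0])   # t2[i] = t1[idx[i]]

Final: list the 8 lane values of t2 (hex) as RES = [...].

RES = [0x5e, 0x2b, 0x6f, 0xa6, 0x6f, 0x2b, 0x0a, 0x6f]

t0 = [0xcf, 0x54, 0x48, 0x06, 0x2b, 0x90, 0xa6, 0x5e]
t1 = [0x6f, 0x91, 0x0a, 0x06, 0x2b, 0x06, 0xa6, 0x5e]
t2 = [0x5e, 0x2b, 0x6f, 0xa6, 0x6f, 0x2b, 0x0a, 0x6f]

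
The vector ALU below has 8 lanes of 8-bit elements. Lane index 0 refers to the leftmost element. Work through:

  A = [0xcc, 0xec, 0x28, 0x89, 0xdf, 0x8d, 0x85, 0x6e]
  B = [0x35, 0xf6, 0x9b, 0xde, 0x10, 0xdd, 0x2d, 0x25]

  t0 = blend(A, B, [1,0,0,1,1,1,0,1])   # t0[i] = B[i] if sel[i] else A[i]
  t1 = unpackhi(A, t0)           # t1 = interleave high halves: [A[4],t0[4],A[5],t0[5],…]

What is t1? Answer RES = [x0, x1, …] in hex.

RES = [ 0xdf  0x10  0x8d  0xdd  0x85  0x85  0x6e  0x25 ]

→ t0 |35|ec|28|de|10|dd|85|25|
→ t1 |df|10|8d|dd|85|85|6e|25|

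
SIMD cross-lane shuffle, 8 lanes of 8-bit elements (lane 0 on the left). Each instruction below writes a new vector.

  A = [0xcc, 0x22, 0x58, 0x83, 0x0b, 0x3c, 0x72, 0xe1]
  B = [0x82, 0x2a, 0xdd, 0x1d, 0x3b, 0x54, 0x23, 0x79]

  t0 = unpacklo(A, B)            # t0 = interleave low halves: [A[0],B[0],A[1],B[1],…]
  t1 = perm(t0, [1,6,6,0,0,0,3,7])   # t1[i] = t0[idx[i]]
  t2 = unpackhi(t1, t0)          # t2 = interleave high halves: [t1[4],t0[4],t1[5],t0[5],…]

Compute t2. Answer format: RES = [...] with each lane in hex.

RES = [ 0xcc  0x58  0xcc  0xdd  0x2a  0x83  0x1d  0x1d ]

t0 = [0xcc, 0x82, 0x22, 0x2a, 0x58, 0xdd, 0x83, 0x1d]
t1 = [0x82, 0x83, 0x83, 0xcc, 0xcc, 0xcc, 0x2a, 0x1d]
t2 = [0xcc, 0x58, 0xcc, 0xdd, 0x2a, 0x83, 0x1d, 0x1d]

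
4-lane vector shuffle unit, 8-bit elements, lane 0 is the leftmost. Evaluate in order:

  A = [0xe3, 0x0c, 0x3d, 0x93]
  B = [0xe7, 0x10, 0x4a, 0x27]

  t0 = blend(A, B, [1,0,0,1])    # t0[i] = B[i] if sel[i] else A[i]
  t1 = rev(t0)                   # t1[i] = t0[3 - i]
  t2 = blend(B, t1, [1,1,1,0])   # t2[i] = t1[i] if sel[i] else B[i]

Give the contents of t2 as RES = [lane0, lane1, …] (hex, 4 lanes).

RES = [ 0x27  0x3d  0x0c  0x27 ]

  t0: e7 0c 3d 27
  t1: 27 3d 0c e7
  t2: 27 3d 0c 27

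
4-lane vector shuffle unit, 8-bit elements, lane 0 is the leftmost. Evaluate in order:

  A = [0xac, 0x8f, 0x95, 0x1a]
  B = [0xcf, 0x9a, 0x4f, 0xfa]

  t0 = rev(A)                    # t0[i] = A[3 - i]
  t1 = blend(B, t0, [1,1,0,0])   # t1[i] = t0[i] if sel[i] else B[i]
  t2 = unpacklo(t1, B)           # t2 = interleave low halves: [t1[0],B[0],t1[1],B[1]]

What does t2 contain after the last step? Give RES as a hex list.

RES = [ 0x1a  0xcf  0x95  0x9a ]

t0 = [0x1a, 0x95, 0x8f, 0xac]
t1 = [0x1a, 0x95, 0x4f, 0xfa]
t2 = [0x1a, 0xcf, 0x95, 0x9a]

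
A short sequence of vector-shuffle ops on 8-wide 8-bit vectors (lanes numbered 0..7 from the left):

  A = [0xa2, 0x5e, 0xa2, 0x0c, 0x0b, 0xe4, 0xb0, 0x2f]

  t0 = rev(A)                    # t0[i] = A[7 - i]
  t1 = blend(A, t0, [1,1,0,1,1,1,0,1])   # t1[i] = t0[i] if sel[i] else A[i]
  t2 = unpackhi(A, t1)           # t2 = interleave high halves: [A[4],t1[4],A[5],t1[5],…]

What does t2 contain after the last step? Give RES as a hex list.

→ t0 |2f|b0|e4|0b|0c|a2|5e|a2|
→ t1 |2f|b0|a2|0b|0c|a2|b0|a2|
→ t2 |0b|0c|e4|a2|b0|b0|2f|a2|

RES = [ 0x0b  0x0c  0xe4  0xa2  0xb0  0xb0  0x2f  0xa2 ]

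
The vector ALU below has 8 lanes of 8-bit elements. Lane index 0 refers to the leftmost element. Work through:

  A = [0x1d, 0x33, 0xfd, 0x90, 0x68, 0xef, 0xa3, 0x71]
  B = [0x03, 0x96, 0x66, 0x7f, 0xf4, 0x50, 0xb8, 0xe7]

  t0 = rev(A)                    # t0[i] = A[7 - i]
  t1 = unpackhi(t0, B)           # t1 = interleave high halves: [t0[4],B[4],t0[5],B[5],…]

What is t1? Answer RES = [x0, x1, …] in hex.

RES = [ 0x90  0xf4  0xfd  0x50  0x33  0xb8  0x1d  0xe7 ]

t0 = [0x71, 0xa3, 0xef, 0x68, 0x90, 0xfd, 0x33, 0x1d]
t1 = [0x90, 0xf4, 0xfd, 0x50, 0x33, 0xb8, 0x1d, 0xe7]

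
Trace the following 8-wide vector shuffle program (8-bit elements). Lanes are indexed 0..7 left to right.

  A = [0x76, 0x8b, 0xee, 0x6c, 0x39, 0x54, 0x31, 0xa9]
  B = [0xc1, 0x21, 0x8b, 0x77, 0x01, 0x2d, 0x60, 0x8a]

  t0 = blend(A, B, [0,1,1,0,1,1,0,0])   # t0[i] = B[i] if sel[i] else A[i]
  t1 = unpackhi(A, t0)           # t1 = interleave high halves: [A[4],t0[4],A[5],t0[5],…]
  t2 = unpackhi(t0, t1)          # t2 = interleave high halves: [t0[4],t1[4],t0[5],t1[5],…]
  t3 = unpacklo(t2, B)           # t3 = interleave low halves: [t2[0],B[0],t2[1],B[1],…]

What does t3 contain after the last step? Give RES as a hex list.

RES = [0x01, 0xc1, 0x31, 0x21, 0x2d, 0x8b, 0x31, 0x77]

→ t0 |76|21|8b|6c|01|2d|31|a9|
→ t1 |39|01|54|2d|31|31|a9|a9|
→ t2 |01|31|2d|31|31|a9|a9|a9|
→ t3 |01|c1|31|21|2d|8b|31|77|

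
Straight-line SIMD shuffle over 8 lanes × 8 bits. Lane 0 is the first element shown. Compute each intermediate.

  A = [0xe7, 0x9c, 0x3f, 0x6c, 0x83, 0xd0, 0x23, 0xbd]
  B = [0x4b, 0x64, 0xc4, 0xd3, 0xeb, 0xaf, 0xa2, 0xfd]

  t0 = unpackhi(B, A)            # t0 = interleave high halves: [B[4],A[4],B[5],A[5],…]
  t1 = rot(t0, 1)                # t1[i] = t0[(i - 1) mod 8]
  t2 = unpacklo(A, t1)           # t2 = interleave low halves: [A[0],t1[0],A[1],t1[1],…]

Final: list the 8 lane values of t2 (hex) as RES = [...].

  t0: eb 83 af d0 a2 23 fd bd
  t1: bd eb 83 af d0 a2 23 fd
  t2: e7 bd 9c eb 3f 83 6c af

RES = [0xe7, 0xbd, 0x9c, 0xeb, 0x3f, 0x83, 0x6c, 0xaf]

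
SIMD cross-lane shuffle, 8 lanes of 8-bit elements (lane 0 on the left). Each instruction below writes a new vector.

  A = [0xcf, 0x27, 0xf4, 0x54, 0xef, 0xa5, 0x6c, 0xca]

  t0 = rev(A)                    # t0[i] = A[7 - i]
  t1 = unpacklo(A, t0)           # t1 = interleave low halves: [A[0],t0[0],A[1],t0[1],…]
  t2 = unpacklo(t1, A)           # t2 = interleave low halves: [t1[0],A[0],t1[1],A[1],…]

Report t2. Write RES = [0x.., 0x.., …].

RES = [ 0xcf  0xcf  0xca  0x27  0x27  0xf4  0x6c  0x54 ]

  t0: ca 6c a5 ef 54 f4 27 cf
  t1: cf ca 27 6c f4 a5 54 ef
  t2: cf cf ca 27 27 f4 6c 54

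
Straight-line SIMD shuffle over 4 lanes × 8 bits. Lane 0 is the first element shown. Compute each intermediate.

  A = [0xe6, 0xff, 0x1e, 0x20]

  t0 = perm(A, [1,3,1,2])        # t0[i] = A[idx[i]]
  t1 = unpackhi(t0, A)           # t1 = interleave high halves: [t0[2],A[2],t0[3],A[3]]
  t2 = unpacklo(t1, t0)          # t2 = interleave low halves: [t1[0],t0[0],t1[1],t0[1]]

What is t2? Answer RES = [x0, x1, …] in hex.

t0 = [0xff, 0x20, 0xff, 0x1e]
t1 = [0xff, 0x1e, 0x1e, 0x20]
t2 = [0xff, 0xff, 0x1e, 0x20]

RES = [ 0xff  0xff  0x1e  0x20 ]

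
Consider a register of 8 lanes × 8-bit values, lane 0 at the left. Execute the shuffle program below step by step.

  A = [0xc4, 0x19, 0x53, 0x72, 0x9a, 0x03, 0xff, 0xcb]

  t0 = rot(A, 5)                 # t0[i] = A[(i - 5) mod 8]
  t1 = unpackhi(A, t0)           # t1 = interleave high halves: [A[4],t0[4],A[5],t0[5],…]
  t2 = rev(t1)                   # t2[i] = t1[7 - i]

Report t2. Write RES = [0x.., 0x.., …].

  t0: 72 9a 03 ff cb c4 19 53
  t1: 9a cb 03 c4 ff 19 cb 53
  t2: 53 cb 19 ff c4 03 cb 9a

RES = [0x53, 0xcb, 0x19, 0xff, 0xc4, 0x03, 0xcb, 0x9a]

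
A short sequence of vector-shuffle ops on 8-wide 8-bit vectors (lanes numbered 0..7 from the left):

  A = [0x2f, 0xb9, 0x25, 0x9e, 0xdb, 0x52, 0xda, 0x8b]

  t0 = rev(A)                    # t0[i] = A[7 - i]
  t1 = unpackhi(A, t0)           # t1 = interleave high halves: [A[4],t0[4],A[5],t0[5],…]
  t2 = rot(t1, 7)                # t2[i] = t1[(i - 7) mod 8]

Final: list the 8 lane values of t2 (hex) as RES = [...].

→ t0 |8b|da|52|db|9e|25|b9|2f|
→ t1 |db|9e|52|25|da|b9|8b|2f|
→ t2 |9e|52|25|da|b9|8b|2f|db|

RES = [0x9e, 0x52, 0x25, 0xda, 0xb9, 0x8b, 0x2f, 0xdb]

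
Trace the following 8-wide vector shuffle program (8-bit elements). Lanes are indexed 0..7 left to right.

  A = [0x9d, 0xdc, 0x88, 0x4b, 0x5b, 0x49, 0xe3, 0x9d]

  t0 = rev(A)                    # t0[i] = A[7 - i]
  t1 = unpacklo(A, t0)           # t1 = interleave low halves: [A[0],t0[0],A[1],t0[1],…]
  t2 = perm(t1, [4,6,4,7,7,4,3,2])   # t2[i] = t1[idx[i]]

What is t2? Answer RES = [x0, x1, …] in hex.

  t0: 9d e3 49 5b 4b 88 dc 9d
  t1: 9d 9d dc e3 88 49 4b 5b
  t2: 88 4b 88 5b 5b 88 e3 dc

RES = [ 0x88  0x4b  0x88  0x5b  0x5b  0x88  0xe3  0xdc ]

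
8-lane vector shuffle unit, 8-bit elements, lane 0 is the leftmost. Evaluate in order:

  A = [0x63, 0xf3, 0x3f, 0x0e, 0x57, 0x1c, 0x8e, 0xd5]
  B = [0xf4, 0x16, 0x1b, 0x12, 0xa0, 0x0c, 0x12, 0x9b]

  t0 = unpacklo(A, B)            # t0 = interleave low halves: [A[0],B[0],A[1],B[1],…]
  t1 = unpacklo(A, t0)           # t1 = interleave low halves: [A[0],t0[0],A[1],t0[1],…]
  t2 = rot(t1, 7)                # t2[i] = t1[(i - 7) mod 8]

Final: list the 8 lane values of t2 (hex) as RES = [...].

t0 = [0x63, 0xf4, 0xf3, 0x16, 0x3f, 0x1b, 0x0e, 0x12]
t1 = [0x63, 0x63, 0xf3, 0xf4, 0x3f, 0xf3, 0x0e, 0x16]
t2 = [0x63, 0xf3, 0xf4, 0x3f, 0xf3, 0x0e, 0x16, 0x63]

RES = [ 0x63  0xf3  0xf4  0x3f  0xf3  0x0e  0x16  0x63 ]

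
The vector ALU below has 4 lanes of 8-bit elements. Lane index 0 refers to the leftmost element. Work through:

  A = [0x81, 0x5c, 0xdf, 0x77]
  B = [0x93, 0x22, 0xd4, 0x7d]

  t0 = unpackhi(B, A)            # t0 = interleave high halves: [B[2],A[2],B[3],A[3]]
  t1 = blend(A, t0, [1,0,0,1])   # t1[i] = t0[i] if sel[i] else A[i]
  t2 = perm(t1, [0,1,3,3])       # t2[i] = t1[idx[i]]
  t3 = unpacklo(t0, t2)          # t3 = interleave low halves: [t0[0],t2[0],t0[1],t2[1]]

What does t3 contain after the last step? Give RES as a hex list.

  t0: d4 df 7d 77
  t1: d4 5c df 77
  t2: d4 5c 77 77
  t3: d4 d4 df 5c

RES = [0xd4, 0xd4, 0xdf, 0x5c]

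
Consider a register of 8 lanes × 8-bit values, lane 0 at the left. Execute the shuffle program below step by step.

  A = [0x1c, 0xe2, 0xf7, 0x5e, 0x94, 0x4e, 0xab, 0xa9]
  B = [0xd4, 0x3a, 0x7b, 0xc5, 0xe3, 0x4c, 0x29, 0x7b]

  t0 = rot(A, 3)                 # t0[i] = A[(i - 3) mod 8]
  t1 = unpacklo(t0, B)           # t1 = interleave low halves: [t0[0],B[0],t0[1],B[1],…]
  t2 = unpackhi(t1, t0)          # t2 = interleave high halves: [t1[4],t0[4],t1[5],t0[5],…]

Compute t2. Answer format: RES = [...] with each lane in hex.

RES = [0xa9, 0xe2, 0x7b, 0xf7, 0x1c, 0x5e, 0xc5, 0x94]

t0 = [0x4e, 0xab, 0xa9, 0x1c, 0xe2, 0xf7, 0x5e, 0x94]
t1 = [0x4e, 0xd4, 0xab, 0x3a, 0xa9, 0x7b, 0x1c, 0xc5]
t2 = [0xa9, 0xe2, 0x7b, 0xf7, 0x1c, 0x5e, 0xc5, 0x94]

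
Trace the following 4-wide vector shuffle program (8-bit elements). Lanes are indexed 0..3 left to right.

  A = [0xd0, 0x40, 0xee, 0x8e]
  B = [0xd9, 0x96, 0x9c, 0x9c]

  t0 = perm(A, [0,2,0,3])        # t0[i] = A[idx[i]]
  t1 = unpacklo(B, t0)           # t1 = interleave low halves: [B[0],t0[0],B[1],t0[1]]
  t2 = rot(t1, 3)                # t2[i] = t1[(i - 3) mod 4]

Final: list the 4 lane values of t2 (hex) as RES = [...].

t0 = [0xd0, 0xee, 0xd0, 0x8e]
t1 = [0xd9, 0xd0, 0x96, 0xee]
t2 = [0xd0, 0x96, 0xee, 0xd9]

RES = [0xd0, 0x96, 0xee, 0xd9]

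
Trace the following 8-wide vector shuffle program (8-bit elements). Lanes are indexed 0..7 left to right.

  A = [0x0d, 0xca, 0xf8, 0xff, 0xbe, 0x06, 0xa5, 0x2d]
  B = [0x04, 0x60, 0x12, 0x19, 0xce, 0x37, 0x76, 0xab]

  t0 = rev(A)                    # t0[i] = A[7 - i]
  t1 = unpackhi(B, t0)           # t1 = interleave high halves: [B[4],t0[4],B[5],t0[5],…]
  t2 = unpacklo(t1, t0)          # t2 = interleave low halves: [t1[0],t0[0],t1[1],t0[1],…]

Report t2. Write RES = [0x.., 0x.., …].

t0 = [0x2d, 0xa5, 0x06, 0xbe, 0xff, 0xf8, 0xca, 0x0d]
t1 = [0xce, 0xff, 0x37, 0xf8, 0x76, 0xca, 0xab, 0x0d]
t2 = [0xce, 0x2d, 0xff, 0xa5, 0x37, 0x06, 0xf8, 0xbe]

RES = [0xce, 0x2d, 0xff, 0xa5, 0x37, 0x06, 0xf8, 0xbe]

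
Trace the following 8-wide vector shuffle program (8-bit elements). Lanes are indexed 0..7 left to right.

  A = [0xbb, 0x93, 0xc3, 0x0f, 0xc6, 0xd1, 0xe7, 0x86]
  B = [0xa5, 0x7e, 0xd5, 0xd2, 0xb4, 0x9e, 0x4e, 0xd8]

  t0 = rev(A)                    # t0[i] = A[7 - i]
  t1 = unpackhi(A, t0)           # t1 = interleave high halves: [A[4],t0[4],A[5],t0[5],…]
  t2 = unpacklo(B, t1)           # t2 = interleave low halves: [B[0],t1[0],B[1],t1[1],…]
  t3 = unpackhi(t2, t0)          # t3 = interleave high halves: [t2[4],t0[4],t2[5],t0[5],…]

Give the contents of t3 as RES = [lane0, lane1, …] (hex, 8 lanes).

→ t0 |86|e7|d1|c6|0f|c3|93|bb|
→ t1 |c6|0f|d1|c3|e7|93|86|bb|
→ t2 |a5|c6|7e|0f|d5|d1|d2|c3|
→ t3 |d5|0f|d1|c3|d2|93|c3|bb|

RES = [ 0xd5  0x0f  0xd1  0xc3  0xd2  0x93  0xc3  0xbb ]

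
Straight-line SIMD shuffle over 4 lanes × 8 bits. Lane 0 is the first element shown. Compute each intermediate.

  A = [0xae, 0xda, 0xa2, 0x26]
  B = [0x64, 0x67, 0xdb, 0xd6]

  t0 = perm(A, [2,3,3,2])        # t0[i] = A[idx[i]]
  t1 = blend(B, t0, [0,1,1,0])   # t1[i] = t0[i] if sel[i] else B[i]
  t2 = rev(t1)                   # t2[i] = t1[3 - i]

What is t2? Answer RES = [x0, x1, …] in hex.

t0 = [0xa2, 0x26, 0x26, 0xa2]
t1 = [0x64, 0x26, 0x26, 0xd6]
t2 = [0xd6, 0x26, 0x26, 0x64]

RES = [0xd6, 0x26, 0x26, 0x64]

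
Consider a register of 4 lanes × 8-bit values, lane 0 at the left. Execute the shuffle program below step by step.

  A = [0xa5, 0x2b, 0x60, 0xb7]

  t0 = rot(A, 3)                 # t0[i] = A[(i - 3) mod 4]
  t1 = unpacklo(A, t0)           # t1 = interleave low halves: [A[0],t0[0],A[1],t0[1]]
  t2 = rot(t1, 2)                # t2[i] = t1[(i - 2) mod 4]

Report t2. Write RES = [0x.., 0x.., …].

  t0: 2b 60 b7 a5
  t1: a5 2b 2b 60
  t2: 2b 60 a5 2b

RES = [ 0x2b  0x60  0xa5  0x2b ]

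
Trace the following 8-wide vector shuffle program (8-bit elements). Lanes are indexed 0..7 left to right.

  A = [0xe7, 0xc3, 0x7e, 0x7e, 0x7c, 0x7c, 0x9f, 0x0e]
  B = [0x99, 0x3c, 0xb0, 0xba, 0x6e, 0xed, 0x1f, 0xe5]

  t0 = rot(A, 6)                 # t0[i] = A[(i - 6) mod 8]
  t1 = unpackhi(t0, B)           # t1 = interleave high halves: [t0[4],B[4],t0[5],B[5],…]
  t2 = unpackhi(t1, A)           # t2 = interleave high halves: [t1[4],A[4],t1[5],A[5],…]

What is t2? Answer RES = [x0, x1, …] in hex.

  t0: 7e 7e 7c 7c 9f 0e e7 c3
  t1: 9f 6e 0e ed e7 1f c3 e5
  t2: e7 7c 1f 7c c3 9f e5 0e

RES = [0xe7, 0x7c, 0x1f, 0x7c, 0xc3, 0x9f, 0xe5, 0x0e]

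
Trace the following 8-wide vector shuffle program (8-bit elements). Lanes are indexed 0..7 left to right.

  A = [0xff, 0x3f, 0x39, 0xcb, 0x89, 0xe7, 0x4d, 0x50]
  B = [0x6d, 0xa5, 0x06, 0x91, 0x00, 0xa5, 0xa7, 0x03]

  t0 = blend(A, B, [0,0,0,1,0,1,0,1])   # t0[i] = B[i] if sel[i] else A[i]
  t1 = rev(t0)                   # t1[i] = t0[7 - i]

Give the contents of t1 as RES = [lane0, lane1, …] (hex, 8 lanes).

t0 = [0xff, 0x3f, 0x39, 0x91, 0x89, 0xa5, 0x4d, 0x03]
t1 = [0x03, 0x4d, 0xa5, 0x89, 0x91, 0x39, 0x3f, 0xff]

RES = [0x03, 0x4d, 0xa5, 0x89, 0x91, 0x39, 0x3f, 0xff]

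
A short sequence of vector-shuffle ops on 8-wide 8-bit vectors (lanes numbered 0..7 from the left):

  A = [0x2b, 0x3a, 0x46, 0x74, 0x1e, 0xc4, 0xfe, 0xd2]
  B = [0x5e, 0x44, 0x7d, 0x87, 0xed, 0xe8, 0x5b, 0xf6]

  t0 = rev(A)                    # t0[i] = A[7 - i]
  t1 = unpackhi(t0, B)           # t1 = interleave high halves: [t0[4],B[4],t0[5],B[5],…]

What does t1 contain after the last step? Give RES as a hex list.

  t0: d2 fe c4 1e 74 46 3a 2b
  t1: 74 ed 46 e8 3a 5b 2b f6

RES = [ 0x74  0xed  0x46  0xe8  0x3a  0x5b  0x2b  0xf6 ]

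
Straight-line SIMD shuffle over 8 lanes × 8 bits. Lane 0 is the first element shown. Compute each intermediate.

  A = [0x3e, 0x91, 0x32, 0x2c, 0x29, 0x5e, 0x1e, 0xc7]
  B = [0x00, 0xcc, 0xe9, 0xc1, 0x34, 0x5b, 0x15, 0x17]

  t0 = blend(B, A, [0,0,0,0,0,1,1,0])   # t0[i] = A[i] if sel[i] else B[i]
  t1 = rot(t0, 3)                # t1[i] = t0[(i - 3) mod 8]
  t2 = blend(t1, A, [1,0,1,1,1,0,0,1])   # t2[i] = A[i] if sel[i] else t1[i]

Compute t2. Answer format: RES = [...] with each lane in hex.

  t0: 00 cc e9 c1 34 5e 1e 17
  t1: 5e 1e 17 00 cc e9 c1 34
  t2: 3e 1e 32 2c 29 e9 c1 c7

RES = [ 0x3e  0x1e  0x32  0x2c  0x29  0xe9  0xc1  0xc7 ]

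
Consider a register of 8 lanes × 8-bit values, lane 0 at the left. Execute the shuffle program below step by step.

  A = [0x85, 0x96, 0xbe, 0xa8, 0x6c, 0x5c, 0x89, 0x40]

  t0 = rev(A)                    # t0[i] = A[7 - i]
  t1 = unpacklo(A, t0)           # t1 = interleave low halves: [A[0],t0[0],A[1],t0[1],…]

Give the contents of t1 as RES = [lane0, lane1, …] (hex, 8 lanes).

  t0: 40 89 5c 6c a8 be 96 85
  t1: 85 40 96 89 be 5c a8 6c

RES = [ 0x85  0x40  0x96  0x89  0xbe  0x5c  0xa8  0x6c ]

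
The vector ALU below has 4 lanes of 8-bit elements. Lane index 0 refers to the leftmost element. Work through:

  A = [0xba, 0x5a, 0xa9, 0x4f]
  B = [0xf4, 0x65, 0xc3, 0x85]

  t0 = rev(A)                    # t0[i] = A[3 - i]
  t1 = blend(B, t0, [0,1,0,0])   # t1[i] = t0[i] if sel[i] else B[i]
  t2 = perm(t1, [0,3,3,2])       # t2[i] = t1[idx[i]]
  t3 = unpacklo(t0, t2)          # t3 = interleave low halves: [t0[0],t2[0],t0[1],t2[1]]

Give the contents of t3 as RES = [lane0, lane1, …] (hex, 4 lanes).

→ t0 |4f|a9|5a|ba|
→ t1 |f4|a9|c3|85|
→ t2 |f4|85|85|c3|
→ t3 |4f|f4|a9|85|

RES = [ 0x4f  0xf4  0xa9  0x85 ]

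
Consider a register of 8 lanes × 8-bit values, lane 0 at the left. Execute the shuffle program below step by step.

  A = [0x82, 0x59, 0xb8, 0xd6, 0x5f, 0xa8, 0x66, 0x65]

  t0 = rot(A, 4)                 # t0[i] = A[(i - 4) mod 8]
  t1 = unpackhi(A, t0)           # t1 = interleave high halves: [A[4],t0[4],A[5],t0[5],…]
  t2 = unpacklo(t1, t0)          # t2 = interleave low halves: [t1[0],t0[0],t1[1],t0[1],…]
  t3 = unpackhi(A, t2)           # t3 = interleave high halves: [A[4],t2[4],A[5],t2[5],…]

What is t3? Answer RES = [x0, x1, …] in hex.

RES = [0x5f, 0xa8, 0xa8, 0x66, 0x66, 0x59, 0x65, 0x65]

  t0: 5f a8 66 65 82 59 b8 d6
  t1: 5f 82 a8 59 66 b8 65 d6
  t2: 5f 5f 82 a8 a8 66 59 65
  t3: 5f a8 a8 66 66 59 65 65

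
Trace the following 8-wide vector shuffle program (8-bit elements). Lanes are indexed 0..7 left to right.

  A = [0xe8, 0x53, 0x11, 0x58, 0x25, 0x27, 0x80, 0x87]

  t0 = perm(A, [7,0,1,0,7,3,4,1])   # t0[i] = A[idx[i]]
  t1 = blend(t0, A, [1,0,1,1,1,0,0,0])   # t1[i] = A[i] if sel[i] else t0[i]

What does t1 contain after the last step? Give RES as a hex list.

t0 = [0x87, 0xe8, 0x53, 0xe8, 0x87, 0x58, 0x25, 0x53]
t1 = [0xe8, 0xe8, 0x11, 0x58, 0x25, 0x58, 0x25, 0x53]

RES = [ 0xe8  0xe8  0x11  0x58  0x25  0x58  0x25  0x53 ]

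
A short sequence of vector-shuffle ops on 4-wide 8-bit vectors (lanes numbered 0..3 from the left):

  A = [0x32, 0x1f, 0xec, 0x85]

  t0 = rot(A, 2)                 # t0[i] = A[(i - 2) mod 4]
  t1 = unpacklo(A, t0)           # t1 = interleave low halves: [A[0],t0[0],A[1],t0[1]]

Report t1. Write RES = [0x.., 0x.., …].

t0 = [0xec, 0x85, 0x32, 0x1f]
t1 = [0x32, 0xec, 0x1f, 0x85]

RES = [0x32, 0xec, 0x1f, 0x85]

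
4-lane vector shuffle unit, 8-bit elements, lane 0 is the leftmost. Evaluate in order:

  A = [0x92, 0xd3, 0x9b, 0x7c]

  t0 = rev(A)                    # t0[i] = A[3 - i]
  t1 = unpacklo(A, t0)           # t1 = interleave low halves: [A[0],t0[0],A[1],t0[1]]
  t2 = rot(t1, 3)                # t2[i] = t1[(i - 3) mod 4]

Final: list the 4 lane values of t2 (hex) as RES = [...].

  t0: 7c 9b d3 92
  t1: 92 7c d3 9b
  t2: 7c d3 9b 92

RES = [ 0x7c  0xd3  0x9b  0x92 ]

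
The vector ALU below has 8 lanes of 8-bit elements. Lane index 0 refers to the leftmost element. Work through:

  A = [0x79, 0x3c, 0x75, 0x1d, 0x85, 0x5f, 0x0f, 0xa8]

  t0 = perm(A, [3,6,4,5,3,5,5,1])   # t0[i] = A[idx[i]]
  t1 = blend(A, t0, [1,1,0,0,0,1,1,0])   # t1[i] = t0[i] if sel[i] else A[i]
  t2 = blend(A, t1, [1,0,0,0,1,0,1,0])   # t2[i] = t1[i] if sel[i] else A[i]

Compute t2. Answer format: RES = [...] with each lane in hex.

→ t0 |1d|0f|85|5f|1d|5f|5f|3c|
→ t1 |1d|0f|75|1d|85|5f|5f|a8|
→ t2 |1d|3c|75|1d|85|5f|5f|a8|

RES = [ 0x1d  0x3c  0x75  0x1d  0x85  0x5f  0x5f  0xa8 ]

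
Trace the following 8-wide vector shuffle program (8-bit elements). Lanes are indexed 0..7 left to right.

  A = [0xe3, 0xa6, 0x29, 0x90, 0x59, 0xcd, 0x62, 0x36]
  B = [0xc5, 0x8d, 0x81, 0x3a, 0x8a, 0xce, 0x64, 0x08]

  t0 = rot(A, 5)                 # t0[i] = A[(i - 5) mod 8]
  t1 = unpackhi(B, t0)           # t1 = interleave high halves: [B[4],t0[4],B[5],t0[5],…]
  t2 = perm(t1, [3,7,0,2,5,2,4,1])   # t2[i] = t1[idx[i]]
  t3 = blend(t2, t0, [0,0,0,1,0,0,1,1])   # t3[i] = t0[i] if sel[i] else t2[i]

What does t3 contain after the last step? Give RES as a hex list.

RES = [ 0xe3  0x29  0x8a  0x62  0xa6  0xce  0xa6  0x29 ]

t0 = [0x90, 0x59, 0xcd, 0x62, 0x36, 0xe3, 0xa6, 0x29]
t1 = [0x8a, 0x36, 0xce, 0xe3, 0x64, 0xa6, 0x08, 0x29]
t2 = [0xe3, 0x29, 0x8a, 0xce, 0xa6, 0xce, 0x64, 0x36]
t3 = [0xe3, 0x29, 0x8a, 0x62, 0xa6, 0xce, 0xa6, 0x29]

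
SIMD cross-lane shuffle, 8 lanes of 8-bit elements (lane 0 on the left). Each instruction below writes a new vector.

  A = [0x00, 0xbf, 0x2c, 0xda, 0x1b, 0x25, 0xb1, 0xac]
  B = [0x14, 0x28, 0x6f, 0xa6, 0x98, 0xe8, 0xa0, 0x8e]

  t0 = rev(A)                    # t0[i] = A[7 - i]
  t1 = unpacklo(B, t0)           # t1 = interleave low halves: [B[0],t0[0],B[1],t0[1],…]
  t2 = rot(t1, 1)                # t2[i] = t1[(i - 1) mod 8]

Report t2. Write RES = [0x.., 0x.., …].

  t0: ac b1 25 1b da 2c bf 00
  t1: 14 ac 28 b1 6f 25 a6 1b
  t2: 1b 14 ac 28 b1 6f 25 a6

RES = [0x1b, 0x14, 0xac, 0x28, 0xb1, 0x6f, 0x25, 0xa6]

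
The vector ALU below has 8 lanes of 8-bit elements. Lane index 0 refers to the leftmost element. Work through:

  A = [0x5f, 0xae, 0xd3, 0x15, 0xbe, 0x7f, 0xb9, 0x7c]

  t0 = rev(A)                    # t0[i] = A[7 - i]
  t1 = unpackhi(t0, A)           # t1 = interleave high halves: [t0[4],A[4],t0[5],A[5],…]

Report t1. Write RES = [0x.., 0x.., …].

→ t0 |7c|b9|7f|be|15|d3|ae|5f|
→ t1 |15|be|d3|7f|ae|b9|5f|7c|

RES = [0x15, 0xbe, 0xd3, 0x7f, 0xae, 0xb9, 0x5f, 0x7c]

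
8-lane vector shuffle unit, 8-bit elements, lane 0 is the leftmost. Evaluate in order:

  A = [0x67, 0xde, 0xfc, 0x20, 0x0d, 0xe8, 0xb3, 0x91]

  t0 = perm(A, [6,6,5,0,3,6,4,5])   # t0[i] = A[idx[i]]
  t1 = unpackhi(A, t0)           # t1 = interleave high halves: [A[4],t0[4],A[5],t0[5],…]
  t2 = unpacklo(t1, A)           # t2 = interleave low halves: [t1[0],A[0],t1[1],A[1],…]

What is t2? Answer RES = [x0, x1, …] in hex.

→ t0 |b3|b3|e8|67|20|b3|0d|e8|
→ t1 |0d|20|e8|b3|b3|0d|91|e8|
→ t2 |0d|67|20|de|e8|fc|b3|20|

RES = [0x0d, 0x67, 0x20, 0xde, 0xe8, 0xfc, 0xb3, 0x20]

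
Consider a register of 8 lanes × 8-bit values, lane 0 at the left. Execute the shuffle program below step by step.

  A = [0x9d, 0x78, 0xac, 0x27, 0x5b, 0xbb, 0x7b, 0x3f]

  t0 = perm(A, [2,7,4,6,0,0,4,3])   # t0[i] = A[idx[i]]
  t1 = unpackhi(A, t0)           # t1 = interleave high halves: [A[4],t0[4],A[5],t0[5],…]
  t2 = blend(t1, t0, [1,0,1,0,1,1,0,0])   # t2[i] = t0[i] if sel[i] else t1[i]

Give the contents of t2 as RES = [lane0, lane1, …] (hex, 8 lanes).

→ t0 |ac|3f|5b|7b|9d|9d|5b|27|
→ t1 |5b|9d|bb|9d|7b|5b|3f|27|
→ t2 |ac|9d|5b|9d|9d|9d|3f|27|

RES = [ 0xac  0x9d  0x5b  0x9d  0x9d  0x9d  0x3f  0x27 ]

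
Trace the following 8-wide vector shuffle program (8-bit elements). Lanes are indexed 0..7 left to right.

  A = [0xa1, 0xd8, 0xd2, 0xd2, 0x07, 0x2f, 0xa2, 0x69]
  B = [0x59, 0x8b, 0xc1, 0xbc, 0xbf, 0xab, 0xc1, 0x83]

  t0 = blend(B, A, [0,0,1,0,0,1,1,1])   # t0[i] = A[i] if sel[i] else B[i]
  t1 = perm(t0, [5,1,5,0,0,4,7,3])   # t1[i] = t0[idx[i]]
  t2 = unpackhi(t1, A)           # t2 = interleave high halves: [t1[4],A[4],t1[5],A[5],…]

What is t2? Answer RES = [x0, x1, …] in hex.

RES = [ 0x59  0x07  0xbf  0x2f  0x69  0xa2  0xbc  0x69 ]

→ t0 |59|8b|d2|bc|bf|2f|a2|69|
→ t1 |2f|8b|2f|59|59|bf|69|bc|
→ t2 |59|07|bf|2f|69|a2|bc|69|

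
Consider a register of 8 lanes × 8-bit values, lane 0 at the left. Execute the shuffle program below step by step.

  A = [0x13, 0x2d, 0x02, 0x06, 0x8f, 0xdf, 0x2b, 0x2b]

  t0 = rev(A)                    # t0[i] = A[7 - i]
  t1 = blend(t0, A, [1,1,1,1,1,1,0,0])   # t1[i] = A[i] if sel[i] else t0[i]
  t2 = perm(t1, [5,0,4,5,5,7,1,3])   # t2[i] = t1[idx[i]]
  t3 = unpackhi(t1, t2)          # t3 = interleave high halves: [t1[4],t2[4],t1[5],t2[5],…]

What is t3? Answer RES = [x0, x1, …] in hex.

RES = [ 0x8f  0xdf  0xdf  0x13  0x2d  0x2d  0x13  0x06 ]

  t0: 2b 2b df 8f 06 02 2d 13
  t1: 13 2d 02 06 8f df 2d 13
  t2: df 13 8f df df 13 2d 06
  t3: 8f df df 13 2d 2d 13 06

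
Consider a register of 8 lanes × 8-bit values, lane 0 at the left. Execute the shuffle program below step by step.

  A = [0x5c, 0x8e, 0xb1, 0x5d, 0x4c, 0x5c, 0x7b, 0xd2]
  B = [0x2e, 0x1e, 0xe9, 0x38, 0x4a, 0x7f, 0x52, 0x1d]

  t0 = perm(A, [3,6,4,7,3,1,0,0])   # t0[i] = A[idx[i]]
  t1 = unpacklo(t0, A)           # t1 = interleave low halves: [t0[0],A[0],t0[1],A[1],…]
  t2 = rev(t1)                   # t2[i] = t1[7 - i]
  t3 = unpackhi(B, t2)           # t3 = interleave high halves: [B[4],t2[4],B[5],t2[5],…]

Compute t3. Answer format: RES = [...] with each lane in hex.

  t0: 5d 7b 4c d2 5d 8e 5c 5c
  t1: 5d 5c 7b 8e 4c b1 d2 5d
  t2: 5d d2 b1 4c 8e 7b 5c 5d
  t3: 4a 8e 7f 7b 52 5c 1d 5d

RES = [0x4a, 0x8e, 0x7f, 0x7b, 0x52, 0x5c, 0x1d, 0x5d]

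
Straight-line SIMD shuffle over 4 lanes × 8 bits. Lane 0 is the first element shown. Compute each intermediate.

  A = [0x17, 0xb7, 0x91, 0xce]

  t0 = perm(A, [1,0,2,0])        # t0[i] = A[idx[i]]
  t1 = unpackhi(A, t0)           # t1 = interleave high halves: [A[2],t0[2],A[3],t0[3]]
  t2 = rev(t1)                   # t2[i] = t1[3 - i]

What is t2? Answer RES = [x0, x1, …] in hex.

RES = [ 0x17  0xce  0x91  0x91 ]

→ t0 |b7|17|91|17|
→ t1 |91|91|ce|17|
→ t2 |17|ce|91|91|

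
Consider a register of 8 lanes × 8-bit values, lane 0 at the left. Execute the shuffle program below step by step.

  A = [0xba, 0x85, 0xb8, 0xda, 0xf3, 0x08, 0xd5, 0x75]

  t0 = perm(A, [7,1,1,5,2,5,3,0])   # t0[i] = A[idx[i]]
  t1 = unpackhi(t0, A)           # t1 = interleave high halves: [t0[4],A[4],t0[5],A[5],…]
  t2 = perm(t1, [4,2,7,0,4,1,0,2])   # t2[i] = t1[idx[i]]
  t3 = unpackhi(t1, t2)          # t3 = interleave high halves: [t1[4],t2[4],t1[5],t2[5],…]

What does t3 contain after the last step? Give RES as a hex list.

RES = [ 0xda  0xda  0xd5  0xf3  0xba  0xb8  0x75  0x08 ]

t0 = [0x75, 0x85, 0x85, 0x08, 0xb8, 0x08, 0xda, 0xba]
t1 = [0xb8, 0xf3, 0x08, 0x08, 0xda, 0xd5, 0xba, 0x75]
t2 = [0xda, 0x08, 0x75, 0xb8, 0xda, 0xf3, 0xb8, 0x08]
t3 = [0xda, 0xda, 0xd5, 0xf3, 0xba, 0xb8, 0x75, 0x08]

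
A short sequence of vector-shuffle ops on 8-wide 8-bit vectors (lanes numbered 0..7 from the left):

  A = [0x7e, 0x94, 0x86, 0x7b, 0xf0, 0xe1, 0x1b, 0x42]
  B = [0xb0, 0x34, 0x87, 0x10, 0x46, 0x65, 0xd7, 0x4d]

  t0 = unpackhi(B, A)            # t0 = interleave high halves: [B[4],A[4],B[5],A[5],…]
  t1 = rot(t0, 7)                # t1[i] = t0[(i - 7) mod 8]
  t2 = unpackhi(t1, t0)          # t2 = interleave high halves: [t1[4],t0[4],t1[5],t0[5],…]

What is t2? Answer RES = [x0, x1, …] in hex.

  t0: 46 f0 65 e1 d7 1b 4d 42
  t1: f0 65 e1 d7 1b 4d 42 46
  t2: 1b d7 4d 1b 42 4d 46 42

RES = [ 0x1b  0xd7  0x4d  0x1b  0x42  0x4d  0x46  0x42 ]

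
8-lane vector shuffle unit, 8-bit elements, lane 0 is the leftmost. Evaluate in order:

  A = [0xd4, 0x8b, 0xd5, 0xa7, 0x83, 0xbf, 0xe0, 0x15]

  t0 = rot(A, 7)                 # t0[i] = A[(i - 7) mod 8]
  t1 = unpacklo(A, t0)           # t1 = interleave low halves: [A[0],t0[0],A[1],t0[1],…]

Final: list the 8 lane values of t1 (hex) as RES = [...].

  t0: 8b d5 a7 83 bf e0 15 d4
  t1: d4 8b 8b d5 d5 a7 a7 83

RES = [ 0xd4  0x8b  0x8b  0xd5  0xd5  0xa7  0xa7  0x83 ]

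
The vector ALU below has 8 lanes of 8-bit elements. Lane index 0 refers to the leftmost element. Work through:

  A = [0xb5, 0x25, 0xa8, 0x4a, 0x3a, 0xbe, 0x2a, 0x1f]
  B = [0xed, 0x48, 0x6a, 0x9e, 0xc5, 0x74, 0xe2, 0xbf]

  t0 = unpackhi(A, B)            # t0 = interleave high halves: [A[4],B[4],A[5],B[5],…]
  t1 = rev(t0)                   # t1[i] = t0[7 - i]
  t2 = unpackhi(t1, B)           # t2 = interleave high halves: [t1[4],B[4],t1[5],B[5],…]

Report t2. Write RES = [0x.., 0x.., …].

t0 = [0x3a, 0xc5, 0xbe, 0x74, 0x2a, 0xe2, 0x1f, 0xbf]
t1 = [0xbf, 0x1f, 0xe2, 0x2a, 0x74, 0xbe, 0xc5, 0x3a]
t2 = [0x74, 0xc5, 0xbe, 0x74, 0xc5, 0xe2, 0x3a, 0xbf]

RES = [ 0x74  0xc5  0xbe  0x74  0xc5  0xe2  0x3a  0xbf ]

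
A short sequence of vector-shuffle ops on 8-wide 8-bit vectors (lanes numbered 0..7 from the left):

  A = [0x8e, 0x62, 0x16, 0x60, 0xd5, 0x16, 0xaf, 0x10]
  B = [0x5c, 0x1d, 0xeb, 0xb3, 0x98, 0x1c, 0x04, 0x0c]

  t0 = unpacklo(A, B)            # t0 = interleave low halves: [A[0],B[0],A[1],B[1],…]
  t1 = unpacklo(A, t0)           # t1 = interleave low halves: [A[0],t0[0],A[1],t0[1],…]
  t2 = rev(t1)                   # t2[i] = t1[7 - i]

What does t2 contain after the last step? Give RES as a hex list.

RES = [0x1d, 0x60, 0x62, 0x16, 0x5c, 0x62, 0x8e, 0x8e]

→ t0 |8e|5c|62|1d|16|eb|60|b3|
→ t1 |8e|8e|62|5c|16|62|60|1d|
→ t2 |1d|60|62|16|5c|62|8e|8e|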